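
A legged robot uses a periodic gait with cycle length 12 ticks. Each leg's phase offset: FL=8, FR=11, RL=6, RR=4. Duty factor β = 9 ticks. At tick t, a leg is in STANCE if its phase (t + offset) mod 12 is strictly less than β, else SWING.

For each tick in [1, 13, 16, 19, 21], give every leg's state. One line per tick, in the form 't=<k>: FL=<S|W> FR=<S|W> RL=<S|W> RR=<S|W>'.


t=1: FL=W FR=S RL=S RR=S
t=13: FL=W FR=S RL=S RR=S
t=16: FL=S FR=S RL=W RR=S
t=19: FL=S FR=S RL=S RR=W
t=21: FL=S FR=S RL=S RR=S

t=1: phase=(9,0,7,5) vs β=9 → FL=W FR=S RL=S RR=S
t=13: phase=(9,0,7,5) vs β=9 → FL=W FR=S RL=S RR=S
t=16: phase=(0,3,10,8) vs β=9 → FL=S FR=S RL=W RR=S
t=19: phase=(3,6,1,11) vs β=9 → FL=S FR=S RL=S RR=W
t=21: phase=(5,8,3,1) vs β=9 → FL=S FR=S RL=S RR=S


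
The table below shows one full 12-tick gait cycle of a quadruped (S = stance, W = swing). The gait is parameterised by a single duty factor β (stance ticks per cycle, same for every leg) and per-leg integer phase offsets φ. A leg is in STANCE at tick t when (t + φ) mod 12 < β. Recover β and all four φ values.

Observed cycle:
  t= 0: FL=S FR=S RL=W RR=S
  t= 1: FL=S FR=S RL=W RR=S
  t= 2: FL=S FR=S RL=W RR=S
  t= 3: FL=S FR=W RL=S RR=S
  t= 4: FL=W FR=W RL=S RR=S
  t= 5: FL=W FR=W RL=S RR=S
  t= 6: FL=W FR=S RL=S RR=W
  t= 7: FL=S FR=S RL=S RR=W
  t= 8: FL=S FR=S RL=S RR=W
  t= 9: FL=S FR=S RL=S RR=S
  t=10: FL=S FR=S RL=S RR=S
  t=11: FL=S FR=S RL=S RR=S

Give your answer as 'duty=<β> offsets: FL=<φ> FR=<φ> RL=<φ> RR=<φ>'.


duty β = stance ticks per leg = 9
FL: stance ticks = 9; W→S at t=7 → φ=5
FR: stance ticks = 9; W→S at t=6 → φ=6
RL: stance ticks = 9; W→S at t=3 → φ=9
RR: stance ticks = 9; W→S at t=9 → φ=3

duty=9 offsets: FL=5 FR=6 RL=9 RR=3


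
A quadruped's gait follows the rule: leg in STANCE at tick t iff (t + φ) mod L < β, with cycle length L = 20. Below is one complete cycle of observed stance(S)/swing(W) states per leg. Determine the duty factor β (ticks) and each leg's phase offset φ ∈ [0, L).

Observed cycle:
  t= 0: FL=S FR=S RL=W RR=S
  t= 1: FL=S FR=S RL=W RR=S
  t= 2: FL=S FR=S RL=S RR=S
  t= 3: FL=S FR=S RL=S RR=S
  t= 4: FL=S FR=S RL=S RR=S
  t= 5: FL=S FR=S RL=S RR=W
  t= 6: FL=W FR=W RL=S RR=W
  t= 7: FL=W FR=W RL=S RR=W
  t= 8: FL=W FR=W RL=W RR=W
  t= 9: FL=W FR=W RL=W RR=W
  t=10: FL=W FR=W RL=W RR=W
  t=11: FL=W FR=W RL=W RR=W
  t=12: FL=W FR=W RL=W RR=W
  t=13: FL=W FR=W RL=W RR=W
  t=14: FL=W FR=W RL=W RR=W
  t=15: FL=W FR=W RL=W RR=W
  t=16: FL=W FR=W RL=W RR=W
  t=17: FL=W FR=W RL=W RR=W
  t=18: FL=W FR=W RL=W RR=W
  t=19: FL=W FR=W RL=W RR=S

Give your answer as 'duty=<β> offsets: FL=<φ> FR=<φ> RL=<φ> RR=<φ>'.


duty β = stance ticks per leg = 6
FL: stance ticks = 6; W→S at t=0 → φ=0
FR: stance ticks = 6; W→S at t=0 → φ=0
RL: stance ticks = 6; W→S at t=2 → φ=18
RR: stance ticks = 6; W→S at t=19 → φ=1

duty=6 offsets: FL=0 FR=0 RL=18 RR=1


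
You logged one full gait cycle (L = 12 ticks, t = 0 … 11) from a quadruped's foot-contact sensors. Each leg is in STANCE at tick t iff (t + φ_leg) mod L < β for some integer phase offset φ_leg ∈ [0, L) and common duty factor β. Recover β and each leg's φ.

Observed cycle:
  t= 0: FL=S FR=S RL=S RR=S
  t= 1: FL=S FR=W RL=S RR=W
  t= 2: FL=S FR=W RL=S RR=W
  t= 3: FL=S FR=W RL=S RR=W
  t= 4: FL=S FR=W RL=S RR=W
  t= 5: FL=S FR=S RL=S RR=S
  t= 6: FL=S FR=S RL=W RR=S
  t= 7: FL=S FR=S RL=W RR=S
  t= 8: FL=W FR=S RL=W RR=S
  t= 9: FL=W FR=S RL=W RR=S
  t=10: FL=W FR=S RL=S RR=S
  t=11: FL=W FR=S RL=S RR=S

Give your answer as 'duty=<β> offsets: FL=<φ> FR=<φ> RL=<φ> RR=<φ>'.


duty β = stance ticks per leg = 8
FL: stance ticks = 8; W→S at t=0 → φ=0
FR: stance ticks = 8; W→S at t=5 → φ=7
RL: stance ticks = 8; W→S at t=10 → φ=2
RR: stance ticks = 8; W→S at t=5 → φ=7

duty=8 offsets: FL=0 FR=7 RL=2 RR=7


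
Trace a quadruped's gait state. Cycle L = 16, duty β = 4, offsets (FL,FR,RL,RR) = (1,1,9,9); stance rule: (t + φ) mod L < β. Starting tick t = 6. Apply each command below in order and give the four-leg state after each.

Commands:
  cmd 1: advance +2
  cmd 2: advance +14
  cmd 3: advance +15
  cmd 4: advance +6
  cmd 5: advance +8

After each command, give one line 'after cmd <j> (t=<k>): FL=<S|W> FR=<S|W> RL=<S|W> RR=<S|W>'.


start t=6: FL=W FR=W RL=W RR=W
cmd 1: advance +2 → t=8, phase=(9,9,1,1) → FL=W FR=W RL=S RR=S
cmd 2: advance +14 → t=22, phase=(7,7,15,15) → FL=W FR=W RL=W RR=W
cmd 3: advance +15 → t=37, phase=(6,6,14,14) → FL=W FR=W RL=W RR=W
cmd 4: advance +6 → t=43, phase=(12,12,4,4) → FL=W FR=W RL=W RR=W
cmd 5: advance +8 → t=51, phase=(4,4,12,12) → FL=W FR=W RL=W RR=W

after cmd 1 (t=8): FL=W FR=W RL=S RR=S
after cmd 2 (t=22): FL=W FR=W RL=W RR=W
after cmd 3 (t=37): FL=W FR=W RL=W RR=W
after cmd 4 (t=43): FL=W FR=W RL=W RR=W
after cmd 5 (t=51): FL=W FR=W RL=W RR=W


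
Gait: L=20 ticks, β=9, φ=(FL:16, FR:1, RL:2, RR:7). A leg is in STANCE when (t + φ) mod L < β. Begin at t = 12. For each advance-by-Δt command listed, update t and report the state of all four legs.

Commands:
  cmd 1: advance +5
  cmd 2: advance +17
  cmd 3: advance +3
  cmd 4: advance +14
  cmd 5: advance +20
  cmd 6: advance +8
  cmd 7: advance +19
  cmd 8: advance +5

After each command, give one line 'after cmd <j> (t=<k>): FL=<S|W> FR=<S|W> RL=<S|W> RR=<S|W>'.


after cmd 1 (t=17): FL=W FR=W RL=W RR=S
after cmd 2 (t=34): FL=W FR=W RL=W RR=S
after cmd 3 (t=37): FL=W FR=W RL=W RR=S
after cmd 4 (t=51): FL=S FR=W RL=W RR=W
after cmd 5 (t=71): FL=S FR=W RL=W RR=W
after cmd 6 (t=79): FL=W FR=S RL=S RR=S
after cmd 7 (t=98): FL=W FR=W RL=S RR=S
after cmd 8 (t=103): FL=W FR=S RL=S RR=W

start t=12: FL=S FR=W RL=W RR=W
cmd 1: advance +5 → t=17, phase=(13,18,19,4) → FL=W FR=W RL=W RR=S
cmd 2: advance +17 → t=34, phase=(10,15,16,1) → FL=W FR=W RL=W RR=S
cmd 3: advance +3 → t=37, phase=(13,18,19,4) → FL=W FR=W RL=W RR=S
cmd 4: advance +14 → t=51, phase=(7,12,13,18) → FL=S FR=W RL=W RR=W
cmd 5: advance +20 → t=71, phase=(7,12,13,18) → FL=S FR=W RL=W RR=W
cmd 6: advance +8 → t=79, phase=(15,0,1,6) → FL=W FR=S RL=S RR=S
cmd 7: advance +19 → t=98, phase=(14,19,0,5) → FL=W FR=W RL=S RR=S
cmd 8: advance +5 → t=103, phase=(19,4,5,10) → FL=W FR=S RL=S RR=W


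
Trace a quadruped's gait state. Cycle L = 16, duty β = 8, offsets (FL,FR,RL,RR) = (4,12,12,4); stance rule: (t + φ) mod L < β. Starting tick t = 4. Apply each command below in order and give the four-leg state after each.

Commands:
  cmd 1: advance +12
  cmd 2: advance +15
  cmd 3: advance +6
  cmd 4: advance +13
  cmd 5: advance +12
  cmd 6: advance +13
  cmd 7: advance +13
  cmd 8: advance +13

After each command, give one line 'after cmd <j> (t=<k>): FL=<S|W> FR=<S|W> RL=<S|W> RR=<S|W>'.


after cmd 1 (t=16): FL=S FR=W RL=W RR=S
after cmd 2 (t=31): FL=S FR=W RL=W RR=S
after cmd 3 (t=37): FL=W FR=S RL=S RR=W
after cmd 4 (t=50): FL=S FR=W RL=W RR=S
after cmd 5 (t=62): FL=S FR=W RL=W RR=S
after cmd 6 (t=75): FL=W FR=S RL=S RR=W
after cmd 7 (t=88): FL=W FR=S RL=S RR=W
after cmd 8 (t=101): FL=W FR=S RL=S RR=W

start t=4: FL=W FR=S RL=S RR=W
cmd 1: advance +12 → t=16, phase=(4,12,12,4) → FL=S FR=W RL=W RR=S
cmd 2: advance +15 → t=31, phase=(3,11,11,3) → FL=S FR=W RL=W RR=S
cmd 3: advance +6 → t=37, phase=(9,1,1,9) → FL=W FR=S RL=S RR=W
cmd 4: advance +13 → t=50, phase=(6,14,14,6) → FL=S FR=W RL=W RR=S
cmd 5: advance +12 → t=62, phase=(2,10,10,2) → FL=S FR=W RL=W RR=S
cmd 6: advance +13 → t=75, phase=(15,7,7,15) → FL=W FR=S RL=S RR=W
cmd 7: advance +13 → t=88, phase=(12,4,4,12) → FL=W FR=S RL=S RR=W
cmd 8: advance +13 → t=101, phase=(9,1,1,9) → FL=W FR=S RL=S RR=W


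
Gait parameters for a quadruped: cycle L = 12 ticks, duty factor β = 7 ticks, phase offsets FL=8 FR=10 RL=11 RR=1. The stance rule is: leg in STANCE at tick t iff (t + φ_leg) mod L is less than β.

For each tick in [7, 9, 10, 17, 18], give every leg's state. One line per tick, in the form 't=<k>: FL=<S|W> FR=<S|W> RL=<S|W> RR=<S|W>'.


t=7: phase=(3,5,6,8) vs β=7 → FL=S FR=S RL=S RR=W
t=9: phase=(5,7,8,10) vs β=7 → FL=S FR=W RL=W RR=W
t=10: phase=(6,8,9,11) vs β=7 → FL=S FR=W RL=W RR=W
t=17: phase=(1,3,4,6) vs β=7 → FL=S FR=S RL=S RR=S
t=18: phase=(2,4,5,7) vs β=7 → FL=S FR=S RL=S RR=W

t=7: FL=S FR=S RL=S RR=W
t=9: FL=S FR=W RL=W RR=W
t=10: FL=S FR=W RL=W RR=W
t=17: FL=S FR=S RL=S RR=S
t=18: FL=S FR=S RL=S RR=W


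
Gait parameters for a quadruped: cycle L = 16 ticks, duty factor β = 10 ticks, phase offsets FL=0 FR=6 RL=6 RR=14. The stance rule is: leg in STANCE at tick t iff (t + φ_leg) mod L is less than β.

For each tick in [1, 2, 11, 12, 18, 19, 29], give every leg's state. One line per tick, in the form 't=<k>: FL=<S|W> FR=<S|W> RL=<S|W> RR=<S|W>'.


t=1: FL=S FR=S RL=S RR=W
t=2: FL=S FR=S RL=S RR=S
t=11: FL=W FR=S RL=S RR=S
t=12: FL=W FR=S RL=S RR=W
t=18: FL=S FR=S RL=S RR=S
t=19: FL=S FR=S RL=S RR=S
t=29: FL=W FR=S RL=S RR=W

t=1: phase=(1,7,7,15) vs β=10 → FL=S FR=S RL=S RR=W
t=2: phase=(2,8,8,0) vs β=10 → FL=S FR=S RL=S RR=S
t=11: phase=(11,1,1,9) vs β=10 → FL=W FR=S RL=S RR=S
t=12: phase=(12,2,2,10) vs β=10 → FL=W FR=S RL=S RR=W
t=18: phase=(2,8,8,0) vs β=10 → FL=S FR=S RL=S RR=S
t=19: phase=(3,9,9,1) vs β=10 → FL=S FR=S RL=S RR=S
t=29: phase=(13,3,3,11) vs β=10 → FL=W FR=S RL=S RR=W


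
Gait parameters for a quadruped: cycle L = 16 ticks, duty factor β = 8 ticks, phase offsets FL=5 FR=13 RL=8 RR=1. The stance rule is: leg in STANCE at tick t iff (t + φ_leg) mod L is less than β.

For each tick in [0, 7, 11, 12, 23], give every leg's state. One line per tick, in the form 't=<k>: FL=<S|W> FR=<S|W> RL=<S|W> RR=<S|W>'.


t=0: phase=(5,13,8,1) vs β=8 → FL=S FR=W RL=W RR=S
t=7: phase=(12,4,15,8) vs β=8 → FL=W FR=S RL=W RR=W
t=11: phase=(0,8,3,12) vs β=8 → FL=S FR=W RL=S RR=W
t=12: phase=(1,9,4,13) vs β=8 → FL=S FR=W RL=S RR=W
t=23: phase=(12,4,15,8) vs β=8 → FL=W FR=S RL=W RR=W

t=0: FL=S FR=W RL=W RR=S
t=7: FL=W FR=S RL=W RR=W
t=11: FL=S FR=W RL=S RR=W
t=12: FL=S FR=W RL=S RR=W
t=23: FL=W FR=S RL=W RR=W


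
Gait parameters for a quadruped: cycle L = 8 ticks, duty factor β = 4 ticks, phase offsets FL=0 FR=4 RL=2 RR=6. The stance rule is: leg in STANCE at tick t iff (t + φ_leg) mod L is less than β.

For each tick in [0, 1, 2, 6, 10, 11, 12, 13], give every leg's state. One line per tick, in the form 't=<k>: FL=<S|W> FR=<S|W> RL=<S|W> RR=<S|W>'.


t=0: phase=(0,4,2,6) vs β=4 → FL=S FR=W RL=S RR=W
t=1: phase=(1,5,3,7) vs β=4 → FL=S FR=W RL=S RR=W
t=2: phase=(2,6,4,0) vs β=4 → FL=S FR=W RL=W RR=S
t=6: phase=(6,2,0,4) vs β=4 → FL=W FR=S RL=S RR=W
t=10: phase=(2,6,4,0) vs β=4 → FL=S FR=W RL=W RR=S
t=11: phase=(3,7,5,1) vs β=4 → FL=S FR=W RL=W RR=S
t=12: phase=(4,0,6,2) vs β=4 → FL=W FR=S RL=W RR=S
t=13: phase=(5,1,7,3) vs β=4 → FL=W FR=S RL=W RR=S

t=0: FL=S FR=W RL=S RR=W
t=1: FL=S FR=W RL=S RR=W
t=2: FL=S FR=W RL=W RR=S
t=6: FL=W FR=S RL=S RR=W
t=10: FL=S FR=W RL=W RR=S
t=11: FL=S FR=W RL=W RR=S
t=12: FL=W FR=S RL=W RR=S
t=13: FL=W FR=S RL=W RR=S


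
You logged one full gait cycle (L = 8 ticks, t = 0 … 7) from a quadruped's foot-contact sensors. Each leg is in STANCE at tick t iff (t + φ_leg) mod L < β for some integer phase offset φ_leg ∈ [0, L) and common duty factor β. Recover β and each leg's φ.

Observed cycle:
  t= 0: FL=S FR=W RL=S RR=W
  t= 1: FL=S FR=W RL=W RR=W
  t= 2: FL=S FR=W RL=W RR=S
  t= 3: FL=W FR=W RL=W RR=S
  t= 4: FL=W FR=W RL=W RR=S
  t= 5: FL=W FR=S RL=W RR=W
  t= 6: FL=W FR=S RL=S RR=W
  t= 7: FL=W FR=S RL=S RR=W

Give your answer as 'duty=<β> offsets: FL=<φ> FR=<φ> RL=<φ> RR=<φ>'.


duty=3 offsets: FL=0 FR=3 RL=2 RR=6

duty β = stance ticks per leg = 3
FL: stance ticks = 3; W→S at t=0 → φ=0
FR: stance ticks = 3; W→S at t=5 → φ=3
RL: stance ticks = 3; W→S at t=6 → φ=2
RR: stance ticks = 3; W→S at t=2 → φ=6


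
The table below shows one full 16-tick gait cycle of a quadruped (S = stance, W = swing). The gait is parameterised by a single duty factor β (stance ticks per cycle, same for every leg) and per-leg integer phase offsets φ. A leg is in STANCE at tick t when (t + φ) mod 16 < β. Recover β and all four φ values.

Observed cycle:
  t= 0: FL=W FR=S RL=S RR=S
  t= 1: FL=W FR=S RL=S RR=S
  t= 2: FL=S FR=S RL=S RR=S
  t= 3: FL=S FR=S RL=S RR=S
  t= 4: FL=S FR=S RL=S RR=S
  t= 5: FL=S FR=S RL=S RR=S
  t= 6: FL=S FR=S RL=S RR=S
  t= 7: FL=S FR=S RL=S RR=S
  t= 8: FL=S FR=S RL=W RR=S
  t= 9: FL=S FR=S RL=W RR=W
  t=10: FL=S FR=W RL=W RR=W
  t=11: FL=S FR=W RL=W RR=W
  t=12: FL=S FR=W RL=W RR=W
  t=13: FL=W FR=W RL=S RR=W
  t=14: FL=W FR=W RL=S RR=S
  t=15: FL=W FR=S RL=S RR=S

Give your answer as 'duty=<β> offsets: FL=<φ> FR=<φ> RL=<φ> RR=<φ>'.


duty=11 offsets: FL=14 FR=1 RL=3 RR=2

duty β = stance ticks per leg = 11
FL: stance ticks = 11; W→S at t=2 → φ=14
FR: stance ticks = 11; W→S at t=15 → φ=1
RL: stance ticks = 11; W→S at t=13 → φ=3
RR: stance ticks = 11; W→S at t=14 → φ=2


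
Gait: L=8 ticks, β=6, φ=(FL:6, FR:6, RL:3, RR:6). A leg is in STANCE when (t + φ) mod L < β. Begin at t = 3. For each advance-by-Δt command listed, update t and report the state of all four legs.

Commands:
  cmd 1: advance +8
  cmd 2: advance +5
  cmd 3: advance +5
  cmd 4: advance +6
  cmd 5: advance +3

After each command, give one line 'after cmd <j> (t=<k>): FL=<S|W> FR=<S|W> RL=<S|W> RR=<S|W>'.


after cmd 1 (t=11): FL=S FR=S RL=W RR=S
after cmd 2 (t=16): FL=W FR=W RL=S RR=W
after cmd 3 (t=21): FL=S FR=S RL=S RR=S
after cmd 4 (t=27): FL=S FR=S RL=W RR=S
after cmd 5 (t=30): FL=S FR=S RL=S RR=S

start t=3: FL=S FR=S RL=W RR=S
cmd 1: advance +8 → t=11, phase=(1,1,6,1) → FL=S FR=S RL=W RR=S
cmd 2: advance +5 → t=16, phase=(6,6,3,6) → FL=W FR=W RL=S RR=W
cmd 3: advance +5 → t=21, phase=(3,3,0,3) → FL=S FR=S RL=S RR=S
cmd 4: advance +6 → t=27, phase=(1,1,6,1) → FL=S FR=S RL=W RR=S
cmd 5: advance +3 → t=30, phase=(4,4,1,4) → FL=S FR=S RL=S RR=S


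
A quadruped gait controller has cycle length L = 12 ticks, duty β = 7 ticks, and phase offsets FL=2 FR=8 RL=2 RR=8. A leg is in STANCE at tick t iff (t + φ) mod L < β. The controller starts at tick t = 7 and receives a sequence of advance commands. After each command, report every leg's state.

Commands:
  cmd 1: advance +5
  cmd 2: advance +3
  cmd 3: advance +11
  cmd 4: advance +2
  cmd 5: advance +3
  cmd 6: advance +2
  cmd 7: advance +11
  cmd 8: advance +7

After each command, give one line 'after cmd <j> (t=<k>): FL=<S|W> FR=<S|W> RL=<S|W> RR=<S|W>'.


after cmd 1 (t=12): FL=S FR=W RL=S RR=W
after cmd 2 (t=15): FL=S FR=W RL=S RR=W
after cmd 3 (t=26): FL=S FR=W RL=S RR=W
after cmd 4 (t=28): FL=S FR=S RL=S RR=S
after cmd 5 (t=31): FL=W FR=S RL=W RR=S
after cmd 6 (t=33): FL=W FR=S RL=W RR=S
after cmd 7 (t=44): FL=W FR=S RL=W RR=S
after cmd 8 (t=51): FL=S FR=W RL=S RR=W

start t=7: FL=W FR=S RL=W RR=S
cmd 1: advance +5 → t=12, phase=(2,8,2,8) → FL=S FR=W RL=S RR=W
cmd 2: advance +3 → t=15, phase=(5,11,5,11) → FL=S FR=W RL=S RR=W
cmd 3: advance +11 → t=26, phase=(4,10,4,10) → FL=S FR=W RL=S RR=W
cmd 4: advance +2 → t=28, phase=(6,0,6,0) → FL=S FR=S RL=S RR=S
cmd 5: advance +3 → t=31, phase=(9,3,9,3) → FL=W FR=S RL=W RR=S
cmd 6: advance +2 → t=33, phase=(11,5,11,5) → FL=W FR=S RL=W RR=S
cmd 7: advance +11 → t=44, phase=(10,4,10,4) → FL=W FR=S RL=W RR=S
cmd 8: advance +7 → t=51, phase=(5,11,5,11) → FL=S FR=W RL=S RR=W


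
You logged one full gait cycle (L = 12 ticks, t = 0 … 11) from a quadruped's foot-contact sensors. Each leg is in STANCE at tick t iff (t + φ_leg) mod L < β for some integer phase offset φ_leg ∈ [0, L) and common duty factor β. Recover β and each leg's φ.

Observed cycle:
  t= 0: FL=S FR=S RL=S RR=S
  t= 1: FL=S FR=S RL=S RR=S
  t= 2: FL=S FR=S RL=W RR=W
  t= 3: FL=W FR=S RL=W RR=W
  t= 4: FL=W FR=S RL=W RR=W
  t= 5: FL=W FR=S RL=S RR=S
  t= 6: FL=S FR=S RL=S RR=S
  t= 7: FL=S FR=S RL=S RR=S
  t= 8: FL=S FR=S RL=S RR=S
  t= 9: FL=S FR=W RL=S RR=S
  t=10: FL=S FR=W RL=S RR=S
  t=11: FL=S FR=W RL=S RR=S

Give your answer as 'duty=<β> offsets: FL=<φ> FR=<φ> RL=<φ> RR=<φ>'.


duty β = stance ticks per leg = 9
FL: stance ticks = 9; W→S at t=6 → φ=6
FR: stance ticks = 9; W→S at t=0 → φ=0
RL: stance ticks = 9; W→S at t=5 → φ=7
RR: stance ticks = 9; W→S at t=5 → φ=7

duty=9 offsets: FL=6 FR=0 RL=7 RR=7


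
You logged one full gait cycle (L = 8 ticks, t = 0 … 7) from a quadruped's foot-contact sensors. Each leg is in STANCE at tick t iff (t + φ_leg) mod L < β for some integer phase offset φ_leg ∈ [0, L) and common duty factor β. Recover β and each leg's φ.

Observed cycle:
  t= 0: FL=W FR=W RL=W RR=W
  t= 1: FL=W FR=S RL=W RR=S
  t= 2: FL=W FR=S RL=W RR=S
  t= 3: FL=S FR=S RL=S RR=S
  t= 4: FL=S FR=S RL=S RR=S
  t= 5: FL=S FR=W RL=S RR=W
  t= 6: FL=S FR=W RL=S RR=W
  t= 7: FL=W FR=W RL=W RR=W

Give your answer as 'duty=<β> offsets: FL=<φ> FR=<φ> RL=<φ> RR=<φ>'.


duty β = stance ticks per leg = 4
FL: stance ticks = 4; W→S at t=3 → φ=5
FR: stance ticks = 4; W→S at t=1 → φ=7
RL: stance ticks = 4; W→S at t=3 → φ=5
RR: stance ticks = 4; W→S at t=1 → φ=7

duty=4 offsets: FL=5 FR=7 RL=5 RR=7


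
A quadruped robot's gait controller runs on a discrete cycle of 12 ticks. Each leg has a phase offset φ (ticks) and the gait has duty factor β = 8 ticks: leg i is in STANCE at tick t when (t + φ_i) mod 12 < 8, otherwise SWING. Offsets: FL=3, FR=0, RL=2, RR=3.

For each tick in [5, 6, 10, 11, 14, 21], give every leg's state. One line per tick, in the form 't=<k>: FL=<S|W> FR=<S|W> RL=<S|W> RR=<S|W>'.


t=5: FL=W FR=S RL=S RR=W
t=6: FL=W FR=S RL=W RR=W
t=10: FL=S FR=W RL=S RR=S
t=11: FL=S FR=W RL=S RR=S
t=14: FL=S FR=S RL=S RR=S
t=21: FL=S FR=W RL=W RR=S

t=5: phase=(8,5,7,8) vs β=8 → FL=W FR=S RL=S RR=W
t=6: phase=(9,6,8,9) vs β=8 → FL=W FR=S RL=W RR=W
t=10: phase=(1,10,0,1) vs β=8 → FL=S FR=W RL=S RR=S
t=11: phase=(2,11,1,2) vs β=8 → FL=S FR=W RL=S RR=S
t=14: phase=(5,2,4,5) vs β=8 → FL=S FR=S RL=S RR=S
t=21: phase=(0,9,11,0) vs β=8 → FL=S FR=W RL=W RR=S


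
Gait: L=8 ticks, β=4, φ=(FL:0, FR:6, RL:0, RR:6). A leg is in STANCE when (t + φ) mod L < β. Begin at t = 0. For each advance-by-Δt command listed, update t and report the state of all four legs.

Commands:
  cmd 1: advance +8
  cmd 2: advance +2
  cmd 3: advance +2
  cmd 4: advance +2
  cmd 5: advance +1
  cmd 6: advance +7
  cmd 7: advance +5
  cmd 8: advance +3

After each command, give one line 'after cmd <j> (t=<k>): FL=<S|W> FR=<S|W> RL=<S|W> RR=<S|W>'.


after cmd 1 (t=8): FL=S FR=W RL=S RR=W
after cmd 2 (t=10): FL=S FR=S RL=S RR=S
after cmd 3 (t=12): FL=W FR=S RL=W RR=S
after cmd 4 (t=14): FL=W FR=W RL=W RR=W
after cmd 5 (t=15): FL=W FR=W RL=W RR=W
after cmd 6 (t=22): FL=W FR=W RL=W RR=W
after cmd 7 (t=27): FL=S FR=S RL=S RR=S
after cmd 8 (t=30): FL=W FR=W RL=W RR=W

start t=0: FL=S FR=W RL=S RR=W
cmd 1: advance +8 → t=8, phase=(0,6,0,6) → FL=S FR=W RL=S RR=W
cmd 2: advance +2 → t=10, phase=(2,0,2,0) → FL=S FR=S RL=S RR=S
cmd 3: advance +2 → t=12, phase=(4,2,4,2) → FL=W FR=S RL=W RR=S
cmd 4: advance +2 → t=14, phase=(6,4,6,4) → FL=W FR=W RL=W RR=W
cmd 5: advance +1 → t=15, phase=(7,5,7,5) → FL=W FR=W RL=W RR=W
cmd 6: advance +7 → t=22, phase=(6,4,6,4) → FL=W FR=W RL=W RR=W
cmd 7: advance +5 → t=27, phase=(3,1,3,1) → FL=S FR=S RL=S RR=S
cmd 8: advance +3 → t=30, phase=(6,4,6,4) → FL=W FR=W RL=W RR=W


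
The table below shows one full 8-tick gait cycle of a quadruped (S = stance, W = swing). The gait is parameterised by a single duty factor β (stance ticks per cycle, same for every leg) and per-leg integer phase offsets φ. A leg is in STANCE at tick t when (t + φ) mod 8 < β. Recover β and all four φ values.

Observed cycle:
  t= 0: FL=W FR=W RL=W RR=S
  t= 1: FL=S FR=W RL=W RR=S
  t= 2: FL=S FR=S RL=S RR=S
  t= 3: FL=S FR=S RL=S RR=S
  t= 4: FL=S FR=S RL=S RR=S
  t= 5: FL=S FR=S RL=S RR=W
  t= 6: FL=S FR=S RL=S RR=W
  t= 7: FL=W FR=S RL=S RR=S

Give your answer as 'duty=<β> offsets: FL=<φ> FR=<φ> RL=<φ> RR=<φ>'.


duty β = stance ticks per leg = 6
FL: stance ticks = 6; W→S at t=1 → φ=7
FR: stance ticks = 6; W→S at t=2 → φ=6
RL: stance ticks = 6; W→S at t=2 → φ=6
RR: stance ticks = 6; W→S at t=7 → φ=1

duty=6 offsets: FL=7 FR=6 RL=6 RR=1


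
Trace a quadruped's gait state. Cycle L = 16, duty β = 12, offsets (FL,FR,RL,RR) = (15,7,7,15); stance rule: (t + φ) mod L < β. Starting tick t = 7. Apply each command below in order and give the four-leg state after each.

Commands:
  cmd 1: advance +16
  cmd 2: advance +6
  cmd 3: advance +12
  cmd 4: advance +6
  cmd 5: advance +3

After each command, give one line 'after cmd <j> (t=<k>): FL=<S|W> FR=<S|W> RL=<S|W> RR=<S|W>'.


start t=7: FL=S FR=W RL=W RR=S
cmd 1: advance +16 → t=23, phase=(6,14,14,6) → FL=S FR=W RL=W RR=S
cmd 2: advance +6 → t=29, phase=(12,4,4,12) → FL=W FR=S RL=S RR=W
cmd 3: advance +12 → t=41, phase=(8,0,0,8) → FL=S FR=S RL=S RR=S
cmd 4: advance +6 → t=47, phase=(14,6,6,14) → FL=W FR=S RL=S RR=W
cmd 5: advance +3 → t=50, phase=(1,9,9,1) → FL=S FR=S RL=S RR=S

after cmd 1 (t=23): FL=S FR=W RL=W RR=S
after cmd 2 (t=29): FL=W FR=S RL=S RR=W
after cmd 3 (t=41): FL=S FR=S RL=S RR=S
after cmd 4 (t=47): FL=W FR=S RL=S RR=W
after cmd 5 (t=50): FL=S FR=S RL=S RR=S


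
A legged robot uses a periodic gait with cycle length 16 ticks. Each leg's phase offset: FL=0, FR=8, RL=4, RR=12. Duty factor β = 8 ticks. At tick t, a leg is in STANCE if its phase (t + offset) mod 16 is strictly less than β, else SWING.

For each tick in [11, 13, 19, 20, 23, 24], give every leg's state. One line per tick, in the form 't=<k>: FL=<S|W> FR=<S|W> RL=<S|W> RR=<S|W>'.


t=11: phase=(11,3,15,7) vs β=8 → FL=W FR=S RL=W RR=S
t=13: phase=(13,5,1,9) vs β=8 → FL=W FR=S RL=S RR=W
t=19: phase=(3,11,7,15) vs β=8 → FL=S FR=W RL=S RR=W
t=20: phase=(4,12,8,0) vs β=8 → FL=S FR=W RL=W RR=S
t=23: phase=(7,15,11,3) vs β=8 → FL=S FR=W RL=W RR=S
t=24: phase=(8,0,12,4) vs β=8 → FL=W FR=S RL=W RR=S

t=11: FL=W FR=S RL=W RR=S
t=13: FL=W FR=S RL=S RR=W
t=19: FL=S FR=W RL=S RR=W
t=20: FL=S FR=W RL=W RR=S
t=23: FL=S FR=W RL=W RR=S
t=24: FL=W FR=S RL=W RR=S


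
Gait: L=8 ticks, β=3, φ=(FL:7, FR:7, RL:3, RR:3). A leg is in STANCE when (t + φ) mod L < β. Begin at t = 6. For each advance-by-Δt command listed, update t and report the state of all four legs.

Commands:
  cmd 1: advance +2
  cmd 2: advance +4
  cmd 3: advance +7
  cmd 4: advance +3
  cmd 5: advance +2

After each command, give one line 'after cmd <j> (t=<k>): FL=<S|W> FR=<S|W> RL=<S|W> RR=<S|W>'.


after cmd 1 (t=8): FL=W FR=W RL=W RR=W
after cmd 2 (t=12): FL=W FR=W RL=W RR=W
after cmd 3 (t=19): FL=S FR=S RL=W RR=W
after cmd 4 (t=22): FL=W FR=W RL=S RR=S
after cmd 5 (t=24): FL=W FR=W RL=W RR=W

start t=6: FL=W FR=W RL=S RR=S
cmd 1: advance +2 → t=8, phase=(7,7,3,3) → FL=W FR=W RL=W RR=W
cmd 2: advance +4 → t=12, phase=(3,3,7,7) → FL=W FR=W RL=W RR=W
cmd 3: advance +7 → t=19, phase=(2,2,6,6) → FL=S FR=S RL=W RR=W
cmd 4: advance +3 → t=22, phase=(5,5,1,1) → FL=W FR=W RL=S RR=S
cmd 5: advance +2 → t=24, phase=(7,7,3,3) → FL=W FR=W RL=W RR=W


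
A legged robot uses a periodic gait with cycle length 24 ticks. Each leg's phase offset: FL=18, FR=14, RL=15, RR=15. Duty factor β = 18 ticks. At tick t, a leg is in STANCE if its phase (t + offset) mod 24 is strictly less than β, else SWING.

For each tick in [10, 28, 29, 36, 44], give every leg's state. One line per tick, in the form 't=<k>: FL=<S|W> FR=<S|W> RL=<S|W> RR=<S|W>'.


t=10: FL=S FR=S RL=S RR=S
t=28: FL=W FR=W RL=W RR=W
t=29: FL=W FR=W RL=W RR=W
t=36: FL=S FR=S RL=S RR=S
t=44: FL=S FR=S RL=S RR=S

t=10: phase=(4,0,1,1) vs β=18 → FL=S FR=S RL=S RR=S
t=28: phase=(22,18,19,19) vs β=18 → FL=W FR=W RL=W RR=W
t=29: phase=(23,19,20,20) vs β=18 → FL=W FR=W RL=W RR=W
t=36: phase=(6,2,3,3) vs β=18 → FL=S FR=S RL=S RR=S
t=44: phase=(14,10,11,11) vs β=18 → FL=S FR=S RL=S RR=S


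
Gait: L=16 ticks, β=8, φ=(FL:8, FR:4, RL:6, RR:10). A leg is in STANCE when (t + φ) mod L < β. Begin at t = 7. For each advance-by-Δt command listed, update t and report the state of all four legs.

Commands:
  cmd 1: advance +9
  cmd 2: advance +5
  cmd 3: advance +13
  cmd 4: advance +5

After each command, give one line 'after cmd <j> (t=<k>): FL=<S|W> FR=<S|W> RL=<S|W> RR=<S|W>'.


start t=7: FL=W FR=W RL=W RR=S
cmd 1: advance +9 → t=16, phase=(8,4,6,10) → FL=W FR=S RL=S RR=W
cmd 2: advance +5 → t=21, phase=(13,9,11,15) → FL=W FR=W RL=W RR=W
cmd 3: advance +13 → t=34, phase=(10,6,8,12) → FL=W FR=S RL=W RR=W
cmd 4: advance +5 → t=39, phase=(15,11,13,1) → FL=W FR=W RL=W RR=S

after cmd 1 (t=16): FL=W FR=S RL=S RR=W
after cmd 2 (t=21): FL=W FR=W RL=W RR=W
after cmd 3 (t=34): FL=W FR=S RL=W RR=W
after cmd 4 (t=39): FL=W FR=W RL=W RR=S


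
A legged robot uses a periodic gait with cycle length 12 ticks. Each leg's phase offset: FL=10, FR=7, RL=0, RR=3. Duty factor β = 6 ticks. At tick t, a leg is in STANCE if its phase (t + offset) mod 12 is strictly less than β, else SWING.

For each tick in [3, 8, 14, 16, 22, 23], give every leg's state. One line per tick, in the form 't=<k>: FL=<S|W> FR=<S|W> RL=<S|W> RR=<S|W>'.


t=3: FL=S FR=W RL=S RR=W
t=8: FL=W FR=S RL=W RR=W
t=14: FL=S FR=W RL=S RR=S
t=16: FL=S FR=W RL=S RR=W
t=22: FL=W FR=S RL=W RR=S
t=23: FL=W FR=W RL=W RR=S

t=3: phase=(1,10,3,6) vs β=6 → FL=S FR=W RL=S RR=W
t=8: phase=(6,3,8,11) vs β=6 → FL=W FR=S RL=W RR=W
t=14: phase=(0,9,2,5) vs β=6 → FL=S FR=W RL=S RR=S
t=16: phase=(2,11,4,7) vs β=6 → FL=S FR=W RL=S RR=W
t=22: phase=(8,5,10,1) vs β=6 → FL=W FR=S RL=W RR=S
t=23: phase=(9,6,11,2) vs β=6 → FL=W FR=W RL=W RR=S


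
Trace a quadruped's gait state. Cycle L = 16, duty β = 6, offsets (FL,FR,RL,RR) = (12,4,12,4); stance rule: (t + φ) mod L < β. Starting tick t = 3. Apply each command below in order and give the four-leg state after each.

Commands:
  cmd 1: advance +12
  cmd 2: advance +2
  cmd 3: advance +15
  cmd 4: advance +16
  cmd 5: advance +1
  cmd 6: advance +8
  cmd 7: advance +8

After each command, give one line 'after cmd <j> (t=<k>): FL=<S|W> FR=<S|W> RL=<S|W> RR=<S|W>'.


start t=3: FL=W FR=W RL=W RR=W
cmd 1: advance +12 → t=15, phase=(11,3,11,3) → FL=W FR=S RL=W RR=S
cmd 2: advance +2 → t=17, phase=(13,5,13,5) → FL=W FR=S RL=W RR=S
cmd 3: advance +15 → t=32, phase=(12,4,12,4) → FL=W FR=S RL=W RR=S
cmd 4: advance +16 → t=48, phase=(12,4,12,4) → FL=W FR=S RL=W RR=S
cmd 5: advance +1 → t=49, phase=(13,5,13,5) → FL=W FR=S RL=W RR=S
cmd 6: advance +8 → t=57, phase=(5,13,5,13) → FL=S FR=W RL=S RR=W
cmd 7: advance +8 → t=65, phase=(13,5,13,5) → FL=W FR=S RL=W RR=S

after cmd 1 (t=15): FL=W FR=S RL=W RR=S
after cmd 2 (t=17): FL=W FR=S RL=W RR=S
after cmd 3 (t=32): FL=W FR=S RL=W RR=S
after cmd 4 (t=48): FL=W FR=S RL=W RR=S
after cmd 5 (t=49): FL=W FR=S RL=W RR=S
after cmd 6 (t=57): FL=S FR=W RL=S RR=W
after cmd 7 (t=65): FL=W FR=S RL=W RR=S


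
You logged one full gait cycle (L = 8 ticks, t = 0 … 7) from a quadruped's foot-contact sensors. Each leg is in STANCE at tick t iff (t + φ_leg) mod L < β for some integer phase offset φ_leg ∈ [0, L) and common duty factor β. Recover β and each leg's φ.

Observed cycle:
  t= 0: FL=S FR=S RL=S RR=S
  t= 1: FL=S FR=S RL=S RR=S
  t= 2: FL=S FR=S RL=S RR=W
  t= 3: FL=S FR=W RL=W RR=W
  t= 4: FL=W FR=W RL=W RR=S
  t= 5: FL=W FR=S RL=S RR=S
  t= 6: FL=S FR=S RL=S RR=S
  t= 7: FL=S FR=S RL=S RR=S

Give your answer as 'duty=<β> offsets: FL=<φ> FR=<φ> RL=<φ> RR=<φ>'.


duty=6 offsets: FL=2 FR=3 RL=3 RR=4

duty β = stance ticks per leg = 6
FL: stance ticks = 6; W→S at t=6 → φ=2
FR: stance ticks = 6; W→S at t=5 → φ=3
RL: stance ticks = 6; W→S at t=5 → φ=3
RR: stance ticks = 6; W→S at t=4 → φ=4


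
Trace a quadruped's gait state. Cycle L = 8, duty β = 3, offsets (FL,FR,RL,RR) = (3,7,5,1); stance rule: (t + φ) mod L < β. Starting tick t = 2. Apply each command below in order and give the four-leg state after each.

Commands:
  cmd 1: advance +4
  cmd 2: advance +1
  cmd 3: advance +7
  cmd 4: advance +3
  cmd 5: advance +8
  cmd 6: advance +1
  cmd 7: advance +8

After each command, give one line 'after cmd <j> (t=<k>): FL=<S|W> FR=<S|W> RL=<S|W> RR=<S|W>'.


after cmd 1 (t=6): FL=S FR=W RL=W RR=W
after cmd 2 (t=7): FL=S FR=W RL=W RR=S
after cmd 3 (t=14): FL=S FR=W RL=W RR=W
after cmd 4 (t=17): FL=W FR=S RL=W RR=S
after cmd 5 (t=25): FL=W FR=S RL=W RR=S
after cmd 6 (t=26): FL=W FR=S RL=W RR=W
after cmd 7 (t=34): FL=W FR=S RL=W RR=W

start t=2: FL=W FR=S RL=W RR=W
cmd 1: advance +4 → t=6, phase=(1,5,3,7) → FL=S FR=W RL=W RR=W
cmd 2: advance +1 → t=7, phase=(2,6,4,0) → FL=S FR=W RL=W RR=S
cmd 3: advance +7 → t=14, phase=(1,5,3,7) → FL=S FR=W RL=W RR=W
cmd 4: advance +3 → t=17, phase=(4,0,6,2) → FL=W FR=S RL=W RR=S
cmd 5: advance +8 → t=25, phase=(4,0,6,2) → FL=W FR=S RL=W RR=S
cmd 6: advance +1 → t=26, phase=(5,1,7,3) → FL=W FR=S RL=W RR=W
cmd 7: advance +8 → t=34, phase=(5,1,7,3) → FL=W FR=S RL=W RR=W


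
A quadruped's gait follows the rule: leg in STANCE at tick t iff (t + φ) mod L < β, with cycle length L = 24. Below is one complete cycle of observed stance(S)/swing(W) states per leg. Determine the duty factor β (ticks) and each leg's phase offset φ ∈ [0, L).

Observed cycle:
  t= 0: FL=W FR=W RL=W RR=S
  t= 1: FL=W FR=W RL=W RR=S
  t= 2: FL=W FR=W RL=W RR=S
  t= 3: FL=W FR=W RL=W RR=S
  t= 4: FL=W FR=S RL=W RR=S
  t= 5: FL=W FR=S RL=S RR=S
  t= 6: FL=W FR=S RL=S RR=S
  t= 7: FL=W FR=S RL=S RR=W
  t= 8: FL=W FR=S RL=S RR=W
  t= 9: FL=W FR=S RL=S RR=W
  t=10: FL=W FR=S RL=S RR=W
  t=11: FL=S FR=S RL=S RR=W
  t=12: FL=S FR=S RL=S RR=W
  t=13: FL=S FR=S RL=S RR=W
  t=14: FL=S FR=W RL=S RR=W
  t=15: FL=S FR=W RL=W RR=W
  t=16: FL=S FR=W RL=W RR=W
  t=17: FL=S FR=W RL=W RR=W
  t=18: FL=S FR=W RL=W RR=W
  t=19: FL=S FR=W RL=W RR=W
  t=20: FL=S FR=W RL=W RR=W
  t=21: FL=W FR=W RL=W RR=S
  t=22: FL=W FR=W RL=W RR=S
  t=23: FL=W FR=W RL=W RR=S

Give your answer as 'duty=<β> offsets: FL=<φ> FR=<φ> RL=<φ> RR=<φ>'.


duty β = stance ticks per leg = 10
FL: stance ticks = 10; W→S at t=11 → φ=13
FR: stance ticks = 10; W→S at t=4 → φ=20
RL: stance ticks = 10; W→S at t=5 → φ=19
RR: stance ticks = 10; W→S at t=21 → φ=3

duty=10 offsets: FL=13 FR=20 RL=19 RR=3


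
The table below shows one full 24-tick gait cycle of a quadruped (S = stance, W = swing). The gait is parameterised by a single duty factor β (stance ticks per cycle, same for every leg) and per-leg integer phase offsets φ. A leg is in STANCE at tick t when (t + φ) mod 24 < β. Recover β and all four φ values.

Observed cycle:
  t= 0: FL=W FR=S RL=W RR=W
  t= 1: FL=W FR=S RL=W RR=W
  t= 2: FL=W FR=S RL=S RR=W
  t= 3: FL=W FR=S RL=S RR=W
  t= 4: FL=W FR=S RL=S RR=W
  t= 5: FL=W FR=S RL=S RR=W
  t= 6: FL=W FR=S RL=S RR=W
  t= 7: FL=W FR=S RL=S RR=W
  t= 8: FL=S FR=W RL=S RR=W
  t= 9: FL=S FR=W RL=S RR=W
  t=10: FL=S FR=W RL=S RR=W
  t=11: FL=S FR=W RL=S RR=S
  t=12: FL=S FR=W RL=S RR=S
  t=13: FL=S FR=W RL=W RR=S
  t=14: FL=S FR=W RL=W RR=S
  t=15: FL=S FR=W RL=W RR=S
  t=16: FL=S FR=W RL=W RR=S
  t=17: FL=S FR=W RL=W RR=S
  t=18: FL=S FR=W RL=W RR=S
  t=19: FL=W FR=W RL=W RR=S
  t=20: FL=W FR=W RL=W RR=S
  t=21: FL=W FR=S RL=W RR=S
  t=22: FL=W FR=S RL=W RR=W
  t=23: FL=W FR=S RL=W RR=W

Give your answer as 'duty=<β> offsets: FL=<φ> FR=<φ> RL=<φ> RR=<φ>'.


duty=11 offsets: FL=16 FR=3 RL=22 RR=13

duty β = stance ticks per leg = 11
FL: stance ticks = 11; W→S at t=8 → φ=16
FR: stance ticks = 11; W→S at t=21 → φ=3
RL: stance ticks = 11; W→S at t=2 → φ=22
RR: stance ticks = 11; W→S at t=11 → φ=13


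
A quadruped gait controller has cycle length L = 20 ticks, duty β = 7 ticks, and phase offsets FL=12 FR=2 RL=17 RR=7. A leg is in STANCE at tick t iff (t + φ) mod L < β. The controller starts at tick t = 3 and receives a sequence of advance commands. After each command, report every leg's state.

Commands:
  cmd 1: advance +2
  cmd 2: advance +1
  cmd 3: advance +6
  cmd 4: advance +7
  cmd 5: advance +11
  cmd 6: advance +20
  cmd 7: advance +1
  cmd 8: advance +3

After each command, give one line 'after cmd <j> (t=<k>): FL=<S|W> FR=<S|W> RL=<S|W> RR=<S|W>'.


after cmd 1 (t=5): FL=W FR=W RL=S RR=W
after cmd 2 (t=6): FL=W FR=W RL=S RR=W
after cmd 3 (t=12): FL=S FR=W RL=W RR=W
after cmd 4 (t=19): FL=W FR=S RL=W RR=S
after cmd 5 (t=30): FL=S FR=W RL=W RR=W
after cmd 6 (t=50): FL=S FR=W RL=W RR=W
after cmd 7 (t=51): FL=S FR=W RL=W RR=W
after cmd 8 (t=54): FL=S FR=W RL=W RR=S

start t=3: FL=W FR=S RL=S RR=W
cmd 1: advance +2 → t=5, phase=(17,7,2,12) → FL=W FR=W RL=S RR=W
cmd 2: advance +1 → t=6, phase=(18,8,3,13) → FL=W FR=W RL=S RR=W
cmd 3: advance +6 → t=12, phase=(4,14,9,19) → FL=S FR=W RL=W RR=W
cmd 4: advance +7 → t=19, phase=(11,1,16,6) → FL=W FR=S RL=W RR=S
cmd 5: advance +11 → t=30, phase=(2,12,7,17) → FL=S FR=W RL=W RR=W
cmd 6: advance +20 → t=50, phase=(2,12,7,17) → FL=S FR=W RL=W RR=W
cmd 7: advance +1 → t=51, phase=(3,13,8,18) → FL=S FR=W RL=W RR=W
cmd 8: advance +3 → t=54, phase=(6,16,11,1) → FL=S FR=W RL=W RR=S


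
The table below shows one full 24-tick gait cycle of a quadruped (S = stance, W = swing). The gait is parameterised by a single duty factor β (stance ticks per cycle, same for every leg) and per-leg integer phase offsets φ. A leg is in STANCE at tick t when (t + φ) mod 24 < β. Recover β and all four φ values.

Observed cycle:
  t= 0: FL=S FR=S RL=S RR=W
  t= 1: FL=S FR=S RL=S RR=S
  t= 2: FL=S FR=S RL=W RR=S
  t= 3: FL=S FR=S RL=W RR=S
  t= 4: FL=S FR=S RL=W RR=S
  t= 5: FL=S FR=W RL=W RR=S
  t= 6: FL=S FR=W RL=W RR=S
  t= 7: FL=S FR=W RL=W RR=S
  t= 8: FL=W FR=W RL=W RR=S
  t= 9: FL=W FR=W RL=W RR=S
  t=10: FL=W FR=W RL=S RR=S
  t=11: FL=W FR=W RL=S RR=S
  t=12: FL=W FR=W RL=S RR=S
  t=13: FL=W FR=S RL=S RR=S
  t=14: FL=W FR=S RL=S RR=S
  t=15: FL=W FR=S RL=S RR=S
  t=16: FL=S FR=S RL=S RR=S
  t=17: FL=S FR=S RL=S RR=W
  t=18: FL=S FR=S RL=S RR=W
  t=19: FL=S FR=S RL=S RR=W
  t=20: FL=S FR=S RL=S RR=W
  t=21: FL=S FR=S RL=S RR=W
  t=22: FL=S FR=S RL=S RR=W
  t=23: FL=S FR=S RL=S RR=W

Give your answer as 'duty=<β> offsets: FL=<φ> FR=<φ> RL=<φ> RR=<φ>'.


duty=16 offsets: FL=8 FR=11 RL=14 RR=23

duty β = stance ticks per leg = 16
FL: stance ticks = 16; W→S at t=16 → φ=8
FR: stance ticks = 16; W→S at t=13 → φ=11
RL: stance ticks = 16; W→S at t=10 → φ=14
RR: stance ticks = 16; W→S at t=1 → φ=23


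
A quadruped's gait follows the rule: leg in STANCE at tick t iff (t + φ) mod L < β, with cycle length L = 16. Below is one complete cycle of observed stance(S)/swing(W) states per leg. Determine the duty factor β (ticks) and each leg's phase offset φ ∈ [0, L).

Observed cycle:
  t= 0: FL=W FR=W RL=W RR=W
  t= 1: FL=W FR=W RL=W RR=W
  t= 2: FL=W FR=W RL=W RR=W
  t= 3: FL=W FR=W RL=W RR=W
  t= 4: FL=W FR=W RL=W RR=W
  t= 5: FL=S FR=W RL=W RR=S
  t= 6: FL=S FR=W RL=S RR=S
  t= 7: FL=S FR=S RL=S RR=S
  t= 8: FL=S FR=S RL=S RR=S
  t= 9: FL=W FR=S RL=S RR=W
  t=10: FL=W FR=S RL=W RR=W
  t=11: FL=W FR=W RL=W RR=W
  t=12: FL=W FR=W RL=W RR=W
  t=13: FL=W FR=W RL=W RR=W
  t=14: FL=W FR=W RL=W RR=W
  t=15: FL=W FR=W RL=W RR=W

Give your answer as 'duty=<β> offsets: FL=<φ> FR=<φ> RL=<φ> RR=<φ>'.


duty=4 offsets: FL=11 FR=9 RL=10 RR=11

duty β = stance ticks per leg = 4
FL: stance ticks = 4; W→S at t=5 → φ=11
FR: stance ticks = 4; W→S at t=7 → φ=9
RL: stance ticks = 4; W→S at t=6 → φ=10
RR: stance ticks = 4; W→S at t=5 → φ=11


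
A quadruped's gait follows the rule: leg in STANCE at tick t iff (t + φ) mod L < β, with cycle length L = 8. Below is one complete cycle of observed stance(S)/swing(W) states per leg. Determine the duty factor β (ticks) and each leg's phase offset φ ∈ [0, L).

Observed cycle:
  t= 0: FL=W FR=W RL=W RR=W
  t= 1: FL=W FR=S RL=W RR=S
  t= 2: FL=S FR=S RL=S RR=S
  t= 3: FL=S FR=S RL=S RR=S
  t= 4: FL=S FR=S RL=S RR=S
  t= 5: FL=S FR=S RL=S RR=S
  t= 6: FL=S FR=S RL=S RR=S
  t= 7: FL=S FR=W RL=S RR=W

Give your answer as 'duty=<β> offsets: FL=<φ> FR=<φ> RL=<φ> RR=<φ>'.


duty=6 offsets: FL=6 FR=7 RL=6 RR=7

duty β = stance ticks per leg = 6
FL: stance ticks = 6; W→S at t=2 → φ=6
FR: stance ticks = 6; W→S at t=1 → φ=7
RL: stance ticks = 6; W→S at t=2 → φ=6
RR: stance ticks = 6; W→S at t=1 → φ=7


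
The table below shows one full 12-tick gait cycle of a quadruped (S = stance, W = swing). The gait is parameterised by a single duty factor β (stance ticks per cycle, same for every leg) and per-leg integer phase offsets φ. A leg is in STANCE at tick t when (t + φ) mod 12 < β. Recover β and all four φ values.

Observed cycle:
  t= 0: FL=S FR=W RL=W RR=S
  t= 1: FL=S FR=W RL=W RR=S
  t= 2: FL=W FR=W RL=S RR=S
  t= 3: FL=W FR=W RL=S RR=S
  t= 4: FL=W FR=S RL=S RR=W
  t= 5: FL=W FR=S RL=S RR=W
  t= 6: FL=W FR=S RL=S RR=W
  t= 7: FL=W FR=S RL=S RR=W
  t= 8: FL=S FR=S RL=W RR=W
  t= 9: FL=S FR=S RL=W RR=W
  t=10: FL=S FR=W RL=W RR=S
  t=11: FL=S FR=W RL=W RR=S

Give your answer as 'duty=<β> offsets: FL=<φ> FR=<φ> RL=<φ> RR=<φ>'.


duty=6 offsets: FL=4 FR=8 RL=10 RR=2

duty β = stance ticks per leg = 6
FL: stance ticks = 6; W→S at t=8 → φ=4
FR: stance ticks = 6; W→S at t=4 → φ=8
RL: stance ticks = 6; W→S at t=2 → φ=10
RR: stance ticks = 6; W→S at t=10 → φ=2


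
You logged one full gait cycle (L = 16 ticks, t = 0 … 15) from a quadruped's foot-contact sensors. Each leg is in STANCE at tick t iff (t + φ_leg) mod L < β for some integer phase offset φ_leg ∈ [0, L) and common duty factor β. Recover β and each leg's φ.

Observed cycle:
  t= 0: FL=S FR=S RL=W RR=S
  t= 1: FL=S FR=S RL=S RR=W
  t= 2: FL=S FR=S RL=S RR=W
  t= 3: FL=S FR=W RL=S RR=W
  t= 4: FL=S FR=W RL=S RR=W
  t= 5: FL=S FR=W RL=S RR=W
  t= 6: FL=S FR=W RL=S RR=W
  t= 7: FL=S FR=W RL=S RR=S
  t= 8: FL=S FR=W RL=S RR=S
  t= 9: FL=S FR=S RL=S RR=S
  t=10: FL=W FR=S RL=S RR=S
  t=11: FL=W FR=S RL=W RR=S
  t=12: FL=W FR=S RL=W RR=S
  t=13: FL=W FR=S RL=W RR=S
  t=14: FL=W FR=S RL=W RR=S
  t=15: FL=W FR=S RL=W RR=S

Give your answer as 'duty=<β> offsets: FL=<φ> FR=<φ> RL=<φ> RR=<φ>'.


duty=10 offsets: FL=0 FR=7 RL=15 RR=9

duty β = stance ticks per leg = 10
FL: stance ticks = 10; W→S at t=0 → φ=0
FR: stance ticks = 10; W→S at t=9 → φ=7
RL: stance ticks = 10; W→S at t=1 → φ=15
RR: stance ticks = 10; W→S at t=7 → φ=9


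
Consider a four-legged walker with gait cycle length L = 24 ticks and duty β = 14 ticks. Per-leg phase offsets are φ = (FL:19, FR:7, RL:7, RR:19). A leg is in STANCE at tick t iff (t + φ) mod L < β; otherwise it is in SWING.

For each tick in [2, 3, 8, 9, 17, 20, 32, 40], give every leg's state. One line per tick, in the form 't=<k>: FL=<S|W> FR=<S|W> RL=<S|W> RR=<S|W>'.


t=2: FL=W FR=S RL=S RR=W
t=3: FL=W FR=S RL=S RR=W
t=8: FL=S FR=W RL=W RR=S
t=9: FL=S FR=W RL=W RR=S
t=17: FL=S FR=S RL=S RR=S
t=20: FL=W FR=S RL=S RR=W
t=32: FL=S FR=W RL=W RR=S
t=40: FL=S FR=W RL=W RR=S

t=2: phase=(21,9,9,21) vs β=14 → FL=W FR=S RL=S RR=W
t=3: phase=(22,10,10,22) vs β=14 → FL=W FR=S RL=S RR=W
t=8: phase=(3,15,15,3) vs β=14 → FL=S FR=W RL=W RR=S
t=9: phase=(4,16,16,4) vs β=14 → FL=S FR=W RL=W RR=S
t=17: phase=(12,0,0,12) vs β=14 → FL=S FR=S RL=S RR=S
t=20: phase=(15,3,3,15) vs β=14 → FL=W FR=S RL=S RR=W
t=32: phase=(3,15,15,3) vs β=14 → FL=S FR=W RL=W RR=S
t=40: phase=(11,23,23,11) vs β=14 → FL=S FR=W RL=W RR=S


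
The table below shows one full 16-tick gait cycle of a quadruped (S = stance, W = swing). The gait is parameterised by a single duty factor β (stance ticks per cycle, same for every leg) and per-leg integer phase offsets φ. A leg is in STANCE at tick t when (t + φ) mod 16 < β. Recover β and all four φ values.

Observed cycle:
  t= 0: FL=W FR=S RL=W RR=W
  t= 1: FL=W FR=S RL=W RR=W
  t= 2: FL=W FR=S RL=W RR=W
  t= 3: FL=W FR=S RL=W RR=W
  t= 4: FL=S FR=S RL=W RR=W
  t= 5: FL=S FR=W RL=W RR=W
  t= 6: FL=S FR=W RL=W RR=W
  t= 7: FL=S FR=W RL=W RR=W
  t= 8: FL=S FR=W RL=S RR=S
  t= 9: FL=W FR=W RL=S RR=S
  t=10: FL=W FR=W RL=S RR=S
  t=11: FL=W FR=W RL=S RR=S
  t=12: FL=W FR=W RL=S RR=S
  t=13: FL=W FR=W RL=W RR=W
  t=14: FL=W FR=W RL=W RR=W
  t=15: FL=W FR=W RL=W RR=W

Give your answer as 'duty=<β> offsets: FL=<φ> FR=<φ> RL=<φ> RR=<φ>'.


duty β = stance ticks per leg = 5
FL: stance ticks = 5; W→S at t=4 → φ=12
FR: stance ticks = 5; W→S at t=0 → φ=0
RL: stance ticks = 5; W→S at t=8 → φ=8
RR: stance ticks = 5; W→S at t=8 → φ=8

duty=5 offsets: FL=12 FR=0 RL=8 RR=8
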